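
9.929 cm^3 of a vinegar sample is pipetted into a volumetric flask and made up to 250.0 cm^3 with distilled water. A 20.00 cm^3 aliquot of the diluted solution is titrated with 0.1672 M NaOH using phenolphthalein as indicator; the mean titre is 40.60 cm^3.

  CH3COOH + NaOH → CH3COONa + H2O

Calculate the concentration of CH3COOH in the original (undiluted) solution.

n(NaOH) = 0.04060 × 0.1672 = 6.788 × 10^-3 mol
n(CH3COOH) in the aliquot = 6.788 × 10^-3 mol (1:1 ratio)
[CH3COOH]_dilute = 6.788 × 10^-3 / 0.02000 = 0.3394 mol/L
Dilution factor = 250.0 / 9.929 = 25.18
[CH3COOH]_stock = 0.3394 × 25.18 = 8.546 mol/L

8.546 M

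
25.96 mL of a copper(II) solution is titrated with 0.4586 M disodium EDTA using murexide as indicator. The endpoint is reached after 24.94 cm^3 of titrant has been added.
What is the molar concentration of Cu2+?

Cu^2+ + EDTA^4- → [Cu(EDTA)]^2-
n(EDTA) = 0.02494 L × 0.4586 mol/L = 0.01144 mol
n(Cu2+) = 0.01144 mol (1:1 mole ratio)
[Cu2+] = 0.01144 mol / 0.02596 L = 0.4406 mol/L

0.4406 M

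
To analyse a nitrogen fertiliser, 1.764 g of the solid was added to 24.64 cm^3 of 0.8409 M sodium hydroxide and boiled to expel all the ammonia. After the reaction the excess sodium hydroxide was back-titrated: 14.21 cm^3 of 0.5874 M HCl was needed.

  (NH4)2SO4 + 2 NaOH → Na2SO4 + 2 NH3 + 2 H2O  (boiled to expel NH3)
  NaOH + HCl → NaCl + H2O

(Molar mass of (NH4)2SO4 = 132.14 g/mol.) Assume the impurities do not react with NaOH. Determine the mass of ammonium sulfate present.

n(NaOH) added = 0.02464 × 0.8409 = 0.02072 mol
n(HCl) used in back-titration = 0.01421 × 0.5874 = 8.347 × 10^-3 mol
n(NaOH) left over = 8.347 × 10^-3 mol (1:1 ratio)
n(NaOH) consumed by analyte = 0.02072 − 8.347 × 10^-3 = 0.01237 mol
From the 1:2 ratio, n((NH4)2SO4) = 1/2 × 0.01237 = 6.186 × 10^-3 mol
mass of (NH4)2SO4 = 6.186 × 10^-3 × 132.14 = 0.8175 g

0.8175 g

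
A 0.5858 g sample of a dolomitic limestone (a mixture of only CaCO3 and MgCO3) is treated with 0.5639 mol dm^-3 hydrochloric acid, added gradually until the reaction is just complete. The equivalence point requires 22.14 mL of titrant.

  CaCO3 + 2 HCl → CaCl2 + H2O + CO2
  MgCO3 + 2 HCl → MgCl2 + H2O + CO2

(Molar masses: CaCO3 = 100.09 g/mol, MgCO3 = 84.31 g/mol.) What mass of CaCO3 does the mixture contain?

0.3774 g

n(HCl) = 0.02214 × 0.5639 = 0.01248 mol
Let x = n(CaCO3), y = n(MgCO3).
Titrant: 2x + 2y = 0.01248;  mass: 100.09x + 84.31y = 0.5858
Solving, x = 3.771 × 10^-3 mol, y = 2.471 × 10^-3 mol
mass of CaCO3 = 3.771 × 10^-3 × 100.09 = 0.3774 g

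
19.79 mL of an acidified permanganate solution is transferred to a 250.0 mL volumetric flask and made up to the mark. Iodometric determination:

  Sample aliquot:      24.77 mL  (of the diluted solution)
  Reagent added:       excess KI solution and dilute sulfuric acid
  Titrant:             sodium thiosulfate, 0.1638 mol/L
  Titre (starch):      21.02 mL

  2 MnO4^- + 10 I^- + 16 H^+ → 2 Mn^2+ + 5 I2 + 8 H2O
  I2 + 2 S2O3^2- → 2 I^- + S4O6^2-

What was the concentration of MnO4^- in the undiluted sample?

n(S2O3^2-) = 0.02102 × 0.1638 = 3.443 × 10^-3 mol
n(I2) = n(S2O3^2-)/2 = 1.722 × 10^-3 mol
From the 2:5 ratio, n(MnO4^-) in the aliquot = 2/5 × 1.722 × 10^-3 = 6.886 × 10^-4 mol
[MnO4^-]_dilute = 6.886 × 10^-4 / 0.02477 = 0.02780 mol/L
[MnO4^-]_original = 0.02780 × 250.0/19.79 = 0.3512 mol/L

0.3512 mol/L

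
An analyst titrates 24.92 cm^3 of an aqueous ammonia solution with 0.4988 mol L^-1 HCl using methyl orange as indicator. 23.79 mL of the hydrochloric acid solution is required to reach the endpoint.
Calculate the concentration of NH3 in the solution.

NH3 + HCl → NH4Cl
n(HCl) = 0.02379 L × 0.4988 mol/L = 0.01187 mol
n(NH3) = 0.01187 mol (1:1 mole ratio)
[NH3] = 0.01187 mol / 0.02492 L = 0.4762 mol/L

0.4762 mol/L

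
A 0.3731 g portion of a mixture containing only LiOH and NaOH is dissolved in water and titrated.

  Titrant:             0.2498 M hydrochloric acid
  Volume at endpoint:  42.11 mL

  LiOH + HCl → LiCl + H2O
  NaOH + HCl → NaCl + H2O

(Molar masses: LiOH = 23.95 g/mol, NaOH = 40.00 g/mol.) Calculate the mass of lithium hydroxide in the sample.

n(HCl) = 0.04211 × 0.2498 = 0.01052 mol
Let x = n(LiOH), y = n(NaOH).
Titrant: 1x + 1y = 0.01052;  mass: 23.95x + 40.00y = 0.3731
Solving, x = 2.970 × 10^-3 mol, y = 7.549 × 10^-3 mol
mass of LiOH = 2.970 × 10^-3 × 23.95 = 0.07112 g

0.07112 g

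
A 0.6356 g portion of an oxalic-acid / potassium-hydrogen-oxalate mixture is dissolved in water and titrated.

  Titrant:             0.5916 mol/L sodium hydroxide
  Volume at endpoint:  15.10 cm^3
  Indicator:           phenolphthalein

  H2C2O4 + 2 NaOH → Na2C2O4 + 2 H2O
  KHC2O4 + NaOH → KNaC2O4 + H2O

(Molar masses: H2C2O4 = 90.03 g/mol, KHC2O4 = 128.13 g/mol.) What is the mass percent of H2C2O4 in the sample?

n(NaOH) = 0.01510 × 0.5916 = 8.933 × 10^-3 mol
Let x = n(H2C2O4), y = n(KHC2O4).
Titrant: 2x + 1y = 8.933 × 10^-3;  mass: 90.03x + 128.13y = 0.6356
Solving, x = 3.062 × 10^-3 mol, y = 2.809 × 10^-3 mol
mass of H2C2O4 = 3.062 × 10^-3 × 90.03 = 0.2757 g
% H2C2O4 = 0.2757 / 0.6356 × 100 = 43.37 %

43.37 %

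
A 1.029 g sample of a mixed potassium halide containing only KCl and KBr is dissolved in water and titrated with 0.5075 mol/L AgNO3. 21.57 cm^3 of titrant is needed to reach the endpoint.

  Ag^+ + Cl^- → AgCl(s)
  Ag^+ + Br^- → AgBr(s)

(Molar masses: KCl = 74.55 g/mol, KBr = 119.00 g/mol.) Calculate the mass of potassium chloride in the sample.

n(AgNO3) = 0.02157 × 0.5075 = 0.01095 mol
Let x = n(KCl), y = n(KBr).
Titrant: 1x + 1y = 0.01095;  mass: 74.55x + 119.00y = 1.029
Solving, x = 6.157 × 10^-3 mol, y = 4.790 × 10^-3 mol
mass of KCl = 6.157 × 10^-3 × 74.55 = 0.4590 g

0.4590 g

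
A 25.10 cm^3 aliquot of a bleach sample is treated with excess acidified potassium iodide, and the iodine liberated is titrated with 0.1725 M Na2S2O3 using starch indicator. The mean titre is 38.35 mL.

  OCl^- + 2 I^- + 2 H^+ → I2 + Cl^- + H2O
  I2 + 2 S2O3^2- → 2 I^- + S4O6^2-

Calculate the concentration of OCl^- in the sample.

n(S2O3^2-) = 0.03835 × 0.1725 = 6.615 × 10^-3 mol
n(I2) = n(S2O3^2-)/2 = 3.308 × 10^-3 mol
n(OCl^-) in the aliquot = 3.308 × 10^-3 mol (1:1 ratio)
[OCl^-] = 3.308 × 10^-3 / 0.02510 = 0.1318 mol/L

0.1318 M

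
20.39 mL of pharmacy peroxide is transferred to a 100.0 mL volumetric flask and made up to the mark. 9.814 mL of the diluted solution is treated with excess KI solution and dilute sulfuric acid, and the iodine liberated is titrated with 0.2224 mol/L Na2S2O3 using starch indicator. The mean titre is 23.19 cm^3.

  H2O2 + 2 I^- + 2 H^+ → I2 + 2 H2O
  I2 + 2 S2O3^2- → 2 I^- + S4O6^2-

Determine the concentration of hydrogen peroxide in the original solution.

n(S2O3^2-) = 0.02319 × 0.2224 = 5.157 × 10^-3 mol
n(I2) = n(S2O3^2-)/2 = 2.579 × 10^-3 mol
n(H2O2) in the aliquot = 2.579 × 10^-3 mol (1:1 ratio)
[H2O2]_dilute = 2.579 × 10^-3 / 0.009814 = 0.2628 mol/L
[H2O2]_original = 0.2628 × 100.0/20.39 = 1.289 mol/L

1.289 mol/L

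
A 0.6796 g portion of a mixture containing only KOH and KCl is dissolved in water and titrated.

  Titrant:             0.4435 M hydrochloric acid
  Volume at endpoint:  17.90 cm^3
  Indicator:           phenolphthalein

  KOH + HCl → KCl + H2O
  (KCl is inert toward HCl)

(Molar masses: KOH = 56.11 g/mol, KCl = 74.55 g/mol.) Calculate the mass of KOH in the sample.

n(HCl) = 0.01790 × 0.4435 = 7.939 × 10^-3 mol
Let x = n(KOH), y = n(KCl).
Titrant: 1x = 7.939 × 10^-3;  mass: 56.11x + 74.55y = 0.6796
Solving, x = 7.939 × 10^-3 mol, y = 3.141 × 10^-3 mol
mass of KOH = 7.939 × 10^-3 × 56.11 = 0.4454 g

0.4454 g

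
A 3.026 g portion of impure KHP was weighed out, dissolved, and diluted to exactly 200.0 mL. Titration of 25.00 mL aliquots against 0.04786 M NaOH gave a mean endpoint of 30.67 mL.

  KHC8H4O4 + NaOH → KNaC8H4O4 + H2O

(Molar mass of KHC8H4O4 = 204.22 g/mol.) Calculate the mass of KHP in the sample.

2.398 g

n(NaOH) per titration = 0.03067 × 0.04786 = 1.468 × 10^-3 mol
n(KHC8H4O4) in each aliquot = 1.468 × 10^-3 mol (1:1 ratio)
n(KHC8H4O4) in the whole flask = 1.468 × 10^-3 × 200.0/25.00 = 0.01174 mol
mass of KHC8H4O4 = 0.01174 × 204.22 = 2.398 g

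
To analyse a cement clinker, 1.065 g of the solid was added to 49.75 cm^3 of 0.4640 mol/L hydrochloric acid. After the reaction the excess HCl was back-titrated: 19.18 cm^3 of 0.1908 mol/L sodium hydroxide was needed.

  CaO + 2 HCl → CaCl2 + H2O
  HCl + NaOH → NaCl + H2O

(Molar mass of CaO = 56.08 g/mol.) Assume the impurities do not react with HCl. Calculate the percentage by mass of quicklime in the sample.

51.14 %

n(HCl) added = 0.04975 × 0.4640 = 0.02308 mol
n(NaOH) used in back-titration = 0.01918 × 0.1908 = 3.660 × 10^-3 mol
n(HCl) left over = 3.660 × 10^-3 mol (1:1 ratio)
n(HCl) consumed by analyte = 0.02308 − 3.660 × 10^-3 = 0.01942 mol
From the 1:2 ratio, n(CaO) = 1/2 × 0.01942 = 9.712 × 10^-3 mol
mass of CaO = 9.712 × 10^-3 × 56.08 = 0.5447 g
% CaO = 0.5447 / 1.065 × 100 = 51.14 %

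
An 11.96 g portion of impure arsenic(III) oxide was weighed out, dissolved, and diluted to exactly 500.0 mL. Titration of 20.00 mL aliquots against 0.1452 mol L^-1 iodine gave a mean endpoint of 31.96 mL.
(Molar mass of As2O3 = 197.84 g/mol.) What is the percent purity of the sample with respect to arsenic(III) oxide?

As2O3 + 2 I2 + 2 H2O → As2O5 + 4 HI
n(I2) per titration = 0.03196 × 0.1452 = 4.641 × 10^-3 mol
From the 1:2 ratio, n(As2O3) in each aliquot = 1/2 × 4.641 × 10^-3 = 2.320 × 10^-3 mol
n(As2O3) in the whole flask = 2.320 × 10^-3 × 500.0/20.00 = 0.05801 mol
mass of As2O3 = 0.05801 × 197.84 = 11.48 g
% As2O3 = 11.48 / 11.96 × 100 = 95.95 %

95.95 %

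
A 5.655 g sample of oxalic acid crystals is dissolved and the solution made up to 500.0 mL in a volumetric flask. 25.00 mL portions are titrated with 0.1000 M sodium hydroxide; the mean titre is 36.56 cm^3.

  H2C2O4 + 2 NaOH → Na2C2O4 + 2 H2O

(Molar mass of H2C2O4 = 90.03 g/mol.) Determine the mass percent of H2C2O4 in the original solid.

n(NaOH) per titration = 0.03656 × 0.1000 = 3.656 × 10^-3 mol
From the 1:2 ratio, n(H2C2O4) in each aliquot = 1/2 × 3.656 × 10^-3 = 1.828 × 10^-3 mol
n(H2C2O4) in the whole flask = 1.828 × 10^-3 × 500.0/25.00 = 0.03656 mol
mass of H2C2O4 = 0.03656 × 90.03 = 3.291 g
% H2C2O4 = 3.291 / 5.655 × 100 = 58.21 %

58.21 %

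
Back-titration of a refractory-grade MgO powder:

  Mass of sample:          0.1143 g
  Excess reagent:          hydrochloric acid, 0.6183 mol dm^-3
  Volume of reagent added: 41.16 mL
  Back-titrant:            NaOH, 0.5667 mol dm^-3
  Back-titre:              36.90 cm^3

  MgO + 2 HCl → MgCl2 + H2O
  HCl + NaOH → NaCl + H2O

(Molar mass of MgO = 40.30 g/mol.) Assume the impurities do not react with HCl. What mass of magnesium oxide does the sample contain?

0.09144 g

n(HCl) added = 0.04116 × 0.6183 = 0.02545 mol
n(NaOH) used in back-titration = 0.03690 × 0.5667 = 0.02091 mol
n(HCl) left over = 0.02091 mol (1:1 ratio)
n(HCl) consumed by analyte = 0.02545 − 0.02091 = 4.538 × 10^-3 mol
From the 1:2 ratio, n(MgO) = 1/2 × 4.538 × 10^-3 = 2.269 × 10^-3 mol
mass of MgO = 2.269 × 10^-3 × 40.30 = 0.09144 g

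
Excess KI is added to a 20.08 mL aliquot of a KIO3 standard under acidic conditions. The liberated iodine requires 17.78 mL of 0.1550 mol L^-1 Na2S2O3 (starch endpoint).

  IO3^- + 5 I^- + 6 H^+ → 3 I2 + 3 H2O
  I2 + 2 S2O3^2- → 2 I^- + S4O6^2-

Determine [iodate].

n(S2O3^2-) = 0.01778 × 0.1550 = 2.756 × 10^-3 mol
n(I2) = n(S2O3^2-)/2 = 1.378 × 10^-3 mol
From the 1:3 ratio, n(IO3^-) in the aliquot = 1/3 × 1.378 × 10^-3 = 4.593 × 10^-4 mol
[IO3^-] = 4.593 × 10^-4 / 0.02008 = 0.02287 mol/L

0.02287 mol/L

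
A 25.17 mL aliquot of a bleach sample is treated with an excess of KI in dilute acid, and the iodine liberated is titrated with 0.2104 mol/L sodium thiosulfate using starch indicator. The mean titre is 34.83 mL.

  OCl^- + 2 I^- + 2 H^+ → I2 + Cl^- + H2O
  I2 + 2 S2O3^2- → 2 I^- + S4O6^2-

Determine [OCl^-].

n(S2O3^2-) = 0.03483 × 0.2104 = 7.328 × 10^-3 mol
n(I2) = n(S2O3^2-)/2 = 3.664 × 10^-3 mol
n(OCl^-) in the aliquot = 3.664 × 10^-3 mol (1:1 ratio)
[OCl^-] = 3.664 × 10^-3 / 0.02517 = 0.1456 mol/L

0.1456 mol/L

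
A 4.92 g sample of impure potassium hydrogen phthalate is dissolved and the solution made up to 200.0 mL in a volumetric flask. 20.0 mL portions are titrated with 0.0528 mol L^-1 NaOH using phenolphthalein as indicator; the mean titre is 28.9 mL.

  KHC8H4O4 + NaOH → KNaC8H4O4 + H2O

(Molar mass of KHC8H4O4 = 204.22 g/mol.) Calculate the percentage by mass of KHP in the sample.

n(NaOH) per titration = 0.0289 × 0.0528 = 1.53 × 10^-3 mol
n(KHC8H4O4) in each aliquot = 1.53 × 10^-3 mol (1:1 ratio)
n(KHC8H4O4) in the whole flask = 1.53 × 10^-3 × 200.0/20.0 = 0.0153 mol
mass of KHC8H4O4 = 0.0153 × 204.22 = 3.12 g
% KHC8H4O4 = 3.12 / 4.92 × 100 = 63.3 %

63.3 %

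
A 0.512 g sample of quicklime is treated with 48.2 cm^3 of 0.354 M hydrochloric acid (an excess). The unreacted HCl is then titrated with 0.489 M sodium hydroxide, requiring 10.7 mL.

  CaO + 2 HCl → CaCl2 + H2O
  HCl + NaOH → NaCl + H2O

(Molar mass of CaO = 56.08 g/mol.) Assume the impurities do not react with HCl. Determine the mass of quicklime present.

0.332 g

n(HCl) added = 0.0482 × 0.354 = 0.0171 mol
n(NaOH) used in back-titration = 0.0107 × 0.489 = 5.23 × 10^-3 mol
n(HCl) left over = 5.23 × 10^-3 mol (1:1 ratio)
n(HCl) consumed by analyte = 0.0171 − 5.23 × 10^-3 = 0.0118 mol
From the 1:2 ratio, n(CaO) = 1/2 × 0.0118 = 5.92 × 10^-3 mol
mass of CaO = 5.92 × 10^-3 × 56.08 = 0.332 g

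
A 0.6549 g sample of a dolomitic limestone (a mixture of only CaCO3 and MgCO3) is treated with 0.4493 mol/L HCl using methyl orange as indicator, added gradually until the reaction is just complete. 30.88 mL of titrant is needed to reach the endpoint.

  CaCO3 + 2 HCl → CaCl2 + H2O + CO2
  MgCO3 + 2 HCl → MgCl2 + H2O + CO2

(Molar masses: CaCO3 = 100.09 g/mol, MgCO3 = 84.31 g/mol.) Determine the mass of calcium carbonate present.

n(HCl) = 0.03088 × 0.4493 = 0.01387 mol
Let x = n(CaCO3), y = n(MgCO3).
Titrant: 2x + 2y = 0.01387;  mass: 100.09x + 84.31y = 0.6549
Solving, x = 4.438 × 10^-3 mol, y = 2.500 × 10^-3 mol
mass of CaCO3 = 4.438 × 10^-3 × 100.09 = 0.4442 g

0.4442 g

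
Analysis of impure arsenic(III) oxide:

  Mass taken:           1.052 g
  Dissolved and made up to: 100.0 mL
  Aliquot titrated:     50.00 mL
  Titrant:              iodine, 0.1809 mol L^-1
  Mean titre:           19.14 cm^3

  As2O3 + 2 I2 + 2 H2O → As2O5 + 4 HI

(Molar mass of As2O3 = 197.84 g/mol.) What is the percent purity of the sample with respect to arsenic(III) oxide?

65.11 %

n(I2) per titration = 0.01914 × 0.1809 = 3.462 × 10^-3 mol
From the 1:2 ratio, n(As2O3) in each aliquot = 1/2 × 3.462 × 10^-3 = 1.731 × 10^-3 mol
n(As2O3) in the whole flask = 1.731 × 10^-3 × 100.0/50.00 = 3.462 × 10^-3 mol
mass of As2O3 = 3.462 × 10^-3 × 197.84 = 0.6850 g
% As2O3 = 0.6850 / 1.052 × 100 = 65.11 %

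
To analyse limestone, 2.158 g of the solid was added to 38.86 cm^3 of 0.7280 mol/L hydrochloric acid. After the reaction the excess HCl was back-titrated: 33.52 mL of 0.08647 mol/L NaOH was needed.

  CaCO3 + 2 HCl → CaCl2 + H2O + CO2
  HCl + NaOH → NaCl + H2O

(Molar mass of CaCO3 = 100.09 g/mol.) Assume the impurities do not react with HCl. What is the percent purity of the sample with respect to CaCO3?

58.88 %

n(HCl) added = 0.03886 × 0.7280 = 0.02829 mol
n(NaOH) used in back-titration = 0.03352 × 0.08647 = 2.898 × 10^-3 mol
n(HCl) left over = 2.898 × 10^-3 mol (1:1 ratio)
n(HCl) consumed by analyte = 0.02829 − 2.898 × 10^-3 = 0.02539 mol
From the 1:2 ratio, n(CaCO3) = 1/2 × 0.02539 = 0.01270 mol
mass of CaCO3 = 0.01270 × 100.09 = 1.271 g
% CaCO3 = 1.271 / 2.158 × 100 = 58.88 %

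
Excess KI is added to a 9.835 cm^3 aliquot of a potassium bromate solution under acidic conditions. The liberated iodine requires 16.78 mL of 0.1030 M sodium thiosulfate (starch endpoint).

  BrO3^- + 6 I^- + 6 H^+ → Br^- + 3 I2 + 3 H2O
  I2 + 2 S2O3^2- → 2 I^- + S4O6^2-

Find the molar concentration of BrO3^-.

n(S2O3^2-) = 0.01678 × 0.1030 = 1.728 × 10^-3 mol
n(I2) = n(S2O3^2-)/2 = 8.642 × 10^-4 mol
From the 1:3 ratio, n(BrO3^-) in the aliquot = 1/3 × 8.642 × 10^-4 = 2.881 × 10^-4 mol
[BrO3^-] = 2.881 × 10^-4 / 0.009835 = 0.02929 mol/L

0.02929 M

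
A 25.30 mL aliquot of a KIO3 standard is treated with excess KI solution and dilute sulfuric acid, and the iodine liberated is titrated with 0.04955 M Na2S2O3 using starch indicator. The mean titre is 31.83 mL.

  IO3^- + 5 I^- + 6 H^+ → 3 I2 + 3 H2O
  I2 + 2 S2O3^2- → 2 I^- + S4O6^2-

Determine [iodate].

n(S2O3^2-) = 0.03183 × 0.04955 = 1.577 × 10^-3 mol
n(I2) = n(S2O3^2-)/2 = 7.886 × 10^-4 mol
From the 1:3 ratio, n(IO3^-) in the aliquot = 1/3 × 7.886 × 10^-4 = 2.629 × 10^-4 mol
[IO3^-] = 2.629 × 10^-4 / 0.02530 = 0.01039 mol/L

0.01039 M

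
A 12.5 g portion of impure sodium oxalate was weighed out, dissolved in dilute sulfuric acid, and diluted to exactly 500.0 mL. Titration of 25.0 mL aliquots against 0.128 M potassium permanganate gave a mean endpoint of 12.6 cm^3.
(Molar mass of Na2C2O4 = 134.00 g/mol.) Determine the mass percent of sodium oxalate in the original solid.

86.4 %

2 MnO4^- + 5 C2O4^2- + 16 H^+ → 2 Mn^2+ + 10 CO2 + 8 H2O
n(KMnO4) per titration = 0.0126 × 0.128 = 1.61 × 10^-3 mol
From the 5:2 ratio, n(Na2C2O4) in each aliquot = 5/2 × 1.61 × 10^-3 = 4.03 × 10^-3 mol
n(Na2C2O4) in the whole flask = 4.03 × 10^-3 × 500.0/25.0 = 0.0806 mol
mass of Na2C2O4 = 0.0806 × 134.00 = 10.8 g
% Na2C2O4 = 10.8 / 12.5 × 100 = 86.4 %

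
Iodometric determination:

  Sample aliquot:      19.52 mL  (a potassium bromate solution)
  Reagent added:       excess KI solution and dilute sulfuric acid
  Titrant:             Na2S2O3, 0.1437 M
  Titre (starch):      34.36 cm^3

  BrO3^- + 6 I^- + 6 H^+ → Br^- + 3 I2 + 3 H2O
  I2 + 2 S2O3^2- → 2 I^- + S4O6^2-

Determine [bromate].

n(S2O3^2-) = 0.03436 × 0.1437 = 4.938 × 10^-3 mol
n(I2) = n(S2O3^2-)/2 = 2.469 × 10^-3 mol
From the 1:3 ratio, n(BrO3^-) in the aliquot = 1/3 × 2.469 × 10^-3 = 8.229 × 10^-4 mol
[BrO3^-] = 8.229 × 10^-4 / 0.01952 = 0.04216 mol/L

0.04216 M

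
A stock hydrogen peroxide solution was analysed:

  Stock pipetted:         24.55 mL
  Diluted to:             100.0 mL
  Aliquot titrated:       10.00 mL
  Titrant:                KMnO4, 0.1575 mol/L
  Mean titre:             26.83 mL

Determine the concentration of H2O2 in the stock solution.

4.303 mol/L

2 MnO4^- + 5 H2O2 + 6 H^+ → 2 Mn^2+ + 5 O2 + 8 H2O
n(KMnO4) = 0.02683 × 0.1575 = 4.226 × 10^-3 mol
From the 5:2 ratio, n(H2O2) in the aliquot = 5/2 × 4.226 × 10^-3 = 0.01056 mol
[H2O2]_dilute = 0.01056 / 0.01000 = 1.056 mol/L
Dilution factor = 100.0 / 24.55 = 4.073
[H2O2]_stock = 1.056 × 4.073 = 4.303 mol/L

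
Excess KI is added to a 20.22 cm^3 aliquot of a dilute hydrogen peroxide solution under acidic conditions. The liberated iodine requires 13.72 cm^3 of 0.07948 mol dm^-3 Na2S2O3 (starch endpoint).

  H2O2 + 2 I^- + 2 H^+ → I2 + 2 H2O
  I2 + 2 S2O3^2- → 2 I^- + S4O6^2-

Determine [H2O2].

0.02697 mol/L

n(S2O3^2-) = 0.01372 × 0.07948 = 1.090 × 10^-3 mol
n(I2) = n(S2O3^2-)/2 = 5.452 × 10^-4 mol
n(H2O2) in the aliquot = 5.452 × 10^-4 mol (1:1 ratio)
[H2O2] = 5.452 × 10^-4 / 0.02022 = 0.02697 mol/L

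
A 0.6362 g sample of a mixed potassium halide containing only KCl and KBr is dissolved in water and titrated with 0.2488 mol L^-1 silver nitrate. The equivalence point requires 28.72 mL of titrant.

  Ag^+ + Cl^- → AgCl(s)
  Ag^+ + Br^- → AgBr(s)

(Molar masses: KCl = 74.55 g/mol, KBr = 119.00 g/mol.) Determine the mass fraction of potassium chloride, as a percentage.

56.45 %

n(AgNO3) = 0.02872 × 0.2488 = 7.146 × 10^-3 mol
Let x = n(KCl), y = n(KBr).
Titrant: 1x + 1y = 7.146 × 10^-3;  mass: 74.55x + 119.00y = 0.6362
Solving, x = 4.817 × 10^-3 mol, y = 2.328 × 10^-3 mol
mass of KCl = 4.817 × 10^-3 × 74.55 = 0.3591 g
% KCl = 0.3591 / 0.6362 × 100 = 56.45 %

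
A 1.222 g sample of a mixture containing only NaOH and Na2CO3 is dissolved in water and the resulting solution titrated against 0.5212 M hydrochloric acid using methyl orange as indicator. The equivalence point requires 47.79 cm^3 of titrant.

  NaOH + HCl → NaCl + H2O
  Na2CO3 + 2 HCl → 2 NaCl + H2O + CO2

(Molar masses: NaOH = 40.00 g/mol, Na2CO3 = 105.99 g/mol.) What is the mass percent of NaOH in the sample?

24.69 %

n(HCl) = 0.04779 × 0.5212 = 0.02491 mol
Let x = n(NaOH), y = n(Na2CO3).
Titrant: 1x + 2y = 0.02491;  mass: 40.00x + 105.99y = 1.222
Solving, x = 7.542 × 10^-3 mol, y = 8.683 × 10^-3 mol
mass of NaOH = 7.542 × 10^-3 × 40.00 = 0.3017 g
% NaOH = 0.3017 / 1.222 × 100 = 24.69 %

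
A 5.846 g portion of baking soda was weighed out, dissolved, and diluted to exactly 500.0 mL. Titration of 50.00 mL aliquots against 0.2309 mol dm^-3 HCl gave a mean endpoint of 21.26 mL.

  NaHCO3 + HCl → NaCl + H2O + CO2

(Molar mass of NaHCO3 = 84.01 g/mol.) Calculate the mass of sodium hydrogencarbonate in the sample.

4.124 g

n(HCl) per titration = 0.02126 × 0.2309 = 4.909 × 10^-3 mol
n(NaHCO3) in each aliquot = 4.909 × 10^-3 mol (1:1 ratio)
n(NaHCO3) in the whole flask = 4.909 × 10^-3 × 500.0/50.00 = 0.04909 mol
mass of NaHCO3 = 0.04909 × 84.01 = 4.124 g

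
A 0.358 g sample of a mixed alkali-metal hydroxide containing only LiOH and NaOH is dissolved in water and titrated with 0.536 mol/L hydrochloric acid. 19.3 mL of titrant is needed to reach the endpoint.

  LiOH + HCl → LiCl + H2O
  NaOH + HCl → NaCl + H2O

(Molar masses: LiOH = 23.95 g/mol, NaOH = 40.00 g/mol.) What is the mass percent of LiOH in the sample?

23.3 %

n(HCl) = 0.0193 × 0.536 = 0.0103 mol
Let x = n(LiOH), y = n(NaOH).
Titrant: 1x + 1y = 0.0103;  mass: 23.95x + 40.00y = 0.358
Solving, x = 3.48 × 10^-3 mol, y = 6.87 × 10^-3 mol
mass of LiOH = 3.48 × 10^-3 × 23.95 = 0.0833 g
% LiOH = 0.0833 / 0.358 × 100 = 23.3 %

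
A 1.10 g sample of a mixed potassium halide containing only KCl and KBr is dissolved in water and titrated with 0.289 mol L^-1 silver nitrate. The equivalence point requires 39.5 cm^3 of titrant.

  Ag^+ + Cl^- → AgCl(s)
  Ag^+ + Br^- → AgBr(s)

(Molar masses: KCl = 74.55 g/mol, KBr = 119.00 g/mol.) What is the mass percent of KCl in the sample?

n(AgNO3) = 0.0395 × 0.289 = 0.0114 mol
Let x = n(KCl), y = n(KBr).
Titrant: 1x + 1y = 0.0114;  mass: 74.55x + 119.00y = 1.10
Solving, x = 5.81 × 10^-3 mol, y = 5.60 × 10^-3 mol
mass of KCl = 5.81 × 10^-3 × 74.55 = 0.433 g
% KCl = 0.433 / 1.10 × 100 = 39.4 %

39.4 %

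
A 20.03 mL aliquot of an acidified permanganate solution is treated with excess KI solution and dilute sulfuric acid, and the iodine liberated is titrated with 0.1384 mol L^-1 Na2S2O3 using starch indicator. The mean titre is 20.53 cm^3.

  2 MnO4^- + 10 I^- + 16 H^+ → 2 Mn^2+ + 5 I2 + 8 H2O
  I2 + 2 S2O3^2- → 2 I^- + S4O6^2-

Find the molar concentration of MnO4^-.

0.02837 mol/L

n(S2O3^2-) = 0.02053 × 0.1384 = 2.841 × 10^-3 mol
n(I2) = n(S2O3^2-)/2 = 1.421 × 10^-3 mol
From the 2:5 ratio, n(MnO4^-) in the aliquot = 2/5 × 1.421 × 10^-3 = 5.683 × 10^-4 mol
[MnO4^-] = 5.683 × 10^-4 / 0.02003 = 0.02837 mol/L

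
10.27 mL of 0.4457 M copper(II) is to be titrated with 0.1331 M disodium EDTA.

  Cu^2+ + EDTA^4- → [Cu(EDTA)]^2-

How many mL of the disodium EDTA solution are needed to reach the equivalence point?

n(Cu2+) = 0.01027 L × 0.4457 mol/L = 4.577 × 10^-3 mol
n(EDTA) = 4.577 × 10^-3 mol (1:1 stoichiometry)
V(EDTA) = 4.577 × 10^-3 mol / 0.1331 mol/L = 0.03439 L = 34.39 mL

34.39 mL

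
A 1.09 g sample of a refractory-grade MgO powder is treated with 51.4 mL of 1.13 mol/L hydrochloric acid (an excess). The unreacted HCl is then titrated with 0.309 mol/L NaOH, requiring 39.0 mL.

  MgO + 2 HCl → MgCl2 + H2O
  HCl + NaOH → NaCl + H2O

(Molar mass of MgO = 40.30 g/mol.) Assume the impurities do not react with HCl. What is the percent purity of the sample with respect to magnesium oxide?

85.1 %

n(HCl) added = 0.0514 × 1.13 = 0.0581 mol
n(NaOH) used in back-titration = 0.0390 × 0.309 = 0.0121 mol
n(HCl) left over = 0.0121 mol (1:1 ratio)
n(HCl) consumed by analyte = 0.0581 − 0.0121 = 0.0460 mol
From the 1:2 ratio, n(MgO) = 1/2 × 0.0460 = 0.0230 mol
mass of MgO = 0.0230 × 40.30 = 0.928 g
% MgO = 0.928 / 1.09 × 100 = 85.1 %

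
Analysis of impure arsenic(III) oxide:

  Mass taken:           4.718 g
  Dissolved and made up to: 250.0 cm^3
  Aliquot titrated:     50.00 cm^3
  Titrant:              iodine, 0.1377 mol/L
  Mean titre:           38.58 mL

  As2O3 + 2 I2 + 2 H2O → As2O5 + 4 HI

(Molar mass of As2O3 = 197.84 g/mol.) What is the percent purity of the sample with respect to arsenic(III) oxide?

n(I2) per titration = 0.03858 × 0.1377 = 5.312 × 10^-3 mol
From the 1:2 ratio, n(As2O3) in each aliquot = 1/2 × 5.312 × 10^-3 = 2.656 × 10^-3 mol
n(As2O3) in the whole flask = 2.656 × 10^-3 × 250.0/50.00 = 0.01328 mol
mass of As2O3 = 0.01328 × 197.84 = 2.628 g
% As2O3 = 2.628 / 4.718 × 100 = 55.69 %

55.69 %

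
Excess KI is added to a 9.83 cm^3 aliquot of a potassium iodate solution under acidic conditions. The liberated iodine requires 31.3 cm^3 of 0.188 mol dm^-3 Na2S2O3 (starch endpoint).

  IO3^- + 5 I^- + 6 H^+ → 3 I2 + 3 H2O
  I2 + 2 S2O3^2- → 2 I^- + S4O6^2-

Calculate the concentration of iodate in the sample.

0.0998 mol/L

n(S2O3^2-) = 0.0313 × 0.188 = 5.88 × 10^-3 mol
n(I2) = n(S2O3^2-)/2 = 2.94 × 10^-3 mol
From the 1:3 ratio, n(IO3^-) in the aliquot = 1/3 × 2.94 × 10^-3 = 9.81 × 10^-4 mol
[IO3^-] = 9.81 × 10^-4 / 0.00983 = 0.0998 mol/L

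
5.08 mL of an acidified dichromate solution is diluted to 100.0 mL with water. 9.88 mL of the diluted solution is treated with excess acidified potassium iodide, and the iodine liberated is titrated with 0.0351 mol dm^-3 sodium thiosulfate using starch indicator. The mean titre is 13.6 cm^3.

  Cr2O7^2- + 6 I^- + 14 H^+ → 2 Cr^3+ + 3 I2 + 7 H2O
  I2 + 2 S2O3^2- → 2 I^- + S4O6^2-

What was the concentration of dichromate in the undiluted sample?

n(S2O3^2-) = 0.0136 × 0.0351 = 4.77 × 10^-4 mol
n(I2) = n(S2O3^2-)/2 = 2.39 × 10^-4 mol
From the 1:3 ratio, n(Cr2O7^2-) in the aliquot = 1/3 × 2.39 × 10^-4 = 7.96 × 10^-5 mol
[Cr2O7^2-]_dilute = 7.96 × 10^-5 / 0.00988 = 0.00805 mol/L
[Cr2O7^2-]_original = 0.00805 × 100.0/5.08 = 0.159 mol/L

0.159 mol/L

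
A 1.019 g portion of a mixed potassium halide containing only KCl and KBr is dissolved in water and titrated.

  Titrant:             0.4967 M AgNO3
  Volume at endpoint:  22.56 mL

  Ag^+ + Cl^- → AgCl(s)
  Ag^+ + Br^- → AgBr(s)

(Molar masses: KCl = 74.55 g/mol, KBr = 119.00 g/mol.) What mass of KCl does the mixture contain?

0.5274 g

n(AgNO3) = 0.02256 × 0.4967 = 0.01121 mol
Let x = n(KCl), y = n(KBr).
Titrant: 1x + 1y = 0.01121;  mass: 74.55x + 119.00y = 1.019
Solving, x = 7.074 × 10^-3 mol, y = 4.131 × 10^-3 mol
mass of KCl = 7.074 × 10^-3 × 74.55 = 0.5274 g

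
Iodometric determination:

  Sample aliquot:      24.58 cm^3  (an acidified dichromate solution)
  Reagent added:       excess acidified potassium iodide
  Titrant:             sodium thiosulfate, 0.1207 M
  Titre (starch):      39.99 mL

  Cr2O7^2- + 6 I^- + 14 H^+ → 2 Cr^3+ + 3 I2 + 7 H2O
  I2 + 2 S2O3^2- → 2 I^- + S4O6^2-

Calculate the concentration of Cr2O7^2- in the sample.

0.03273 M

n(S2O3^2-) = 0.03999 × 0.1207 = 4.827 × 10^-3 mol
n(I2) = n(S2O3^2-)/2 = 2.413 × 10^-3 mol
From the 1:3 ratio, n(Cr2O7^2-) in the aliquot = 1/3 × 2.413 × 10^-3 = 8.045 × 10^-4 mol
[Cr2O7^2-] = 8.045 × 10^-4 / 0.02458 = 0.03273 mol/L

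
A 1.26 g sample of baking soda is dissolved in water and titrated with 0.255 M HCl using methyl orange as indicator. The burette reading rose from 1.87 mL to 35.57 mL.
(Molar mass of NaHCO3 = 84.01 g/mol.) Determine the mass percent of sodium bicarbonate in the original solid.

57.3 %

NaHCO3 + HCl → NaCl + H2O + CO2
n(HCl) = 0.0337 L × 0.255 mol/L = 8.59 × 10^-3 mol
n(NaHCO3) = 8.59 × 10^-3 mol (1:1 ratio)
mass of NaHCO3 = 8.59 × 10^-3 × 84.01 g/mol = 0.722 g
% NaHCO3 = 0.722 / 1.26 × 100 = 57.3 %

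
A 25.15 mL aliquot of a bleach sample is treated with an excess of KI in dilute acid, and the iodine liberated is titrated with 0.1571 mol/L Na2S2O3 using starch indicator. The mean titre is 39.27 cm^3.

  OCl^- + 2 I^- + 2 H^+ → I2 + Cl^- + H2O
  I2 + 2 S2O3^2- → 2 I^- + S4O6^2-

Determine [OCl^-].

0.1227 mol/L

n(S2O3^2-) = 0.03927 × 0.1571 = 6.169 × 10^-3 mol
n(I2) = n(S2O3^2-)/2 = 3.085 × 10^-3 mol
n(OCl^-) in the aliquot = 3.085 × 10^-3 mol (1:1 ratio)
[OCl^-] = 3.085 × 10^-3 / 0.02515 = 0.1227 mol/L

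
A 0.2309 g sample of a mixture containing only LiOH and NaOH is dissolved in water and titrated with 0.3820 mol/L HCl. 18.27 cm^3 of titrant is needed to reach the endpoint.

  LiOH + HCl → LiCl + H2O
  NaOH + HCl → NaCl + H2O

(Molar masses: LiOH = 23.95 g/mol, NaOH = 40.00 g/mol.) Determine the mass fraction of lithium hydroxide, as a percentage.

31.19 %

n(HCl) = 0.01827 × 0.3820 = 6.979 × 10^-3 mol
Let x = n(LiOH), y = n(NaOH).
Titrant: 1x + 1y = 6.979 × 10^-3;  mass: 23.95x + 40.00y = 0.2309
Solving, x = 3.007 × 10^-3 mol, y = 3.972 × 10^-3 mol
mass of LiOH = 3.007 × 10^-3 × 23.95 = 0.07202 g
% LiOH = 0.07202 / 0.2309 × 100 = 31.19 %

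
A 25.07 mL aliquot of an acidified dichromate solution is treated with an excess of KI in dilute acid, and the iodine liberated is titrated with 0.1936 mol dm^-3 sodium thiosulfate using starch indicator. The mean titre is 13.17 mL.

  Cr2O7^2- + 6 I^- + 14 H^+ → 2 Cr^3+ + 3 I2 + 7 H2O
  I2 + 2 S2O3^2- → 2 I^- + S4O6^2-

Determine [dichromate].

n(S2O3^2-) = 0.01317 × 0.1936 = 2.550 × 10^-3 mol
n(I2) = n(S2O3^2-)/2 = 1.275 × 10^-3 mol
From the 1:3 ratio, n(Cr2O7^2-) in the aliquot = 1/3 × 1.275 × 10^-3 = 4.250 × 10^-4 mol
[Cr2O7^2-] = 4.250 × 10^-4 / 0.02507 = 0.01695 mol/L

0.01695 mol/L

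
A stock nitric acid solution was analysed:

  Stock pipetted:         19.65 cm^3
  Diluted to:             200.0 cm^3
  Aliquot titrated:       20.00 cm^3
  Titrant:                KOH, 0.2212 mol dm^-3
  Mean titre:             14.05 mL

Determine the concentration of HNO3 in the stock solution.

1.582 mol/L

HNO3 + KOH → KNO3 + H2O
n(KOH) = 0.01405 × 0.2212 = 3.108 × 10^-3 mol
n(HNO3) in the aliquot = 3.108 × 10^-3 mol (1:1 ratio)
[HNO3]_dilute = 3.108 × 10^-3 / 0.02000 = 0.1554 mol/L
Dilution factor = 200.0 / 19.65 = 10.18
[HNO3]_stock = 0.1554 × 10.18 = 1.582 mol/L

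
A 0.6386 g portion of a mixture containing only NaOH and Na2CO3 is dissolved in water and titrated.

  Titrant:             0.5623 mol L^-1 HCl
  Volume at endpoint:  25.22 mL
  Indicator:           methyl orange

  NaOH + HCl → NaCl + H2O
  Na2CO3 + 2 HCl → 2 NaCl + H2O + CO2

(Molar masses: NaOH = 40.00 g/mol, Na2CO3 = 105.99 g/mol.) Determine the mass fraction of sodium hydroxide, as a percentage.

n(HCl) = 0.02522 × 0.5623 = 0.01418 mol
Let x = n(NaOH), y = n(Na2CO3).
Titrant: 1x + 2y = 0.01418;  mass: 40.00x + 105.99y = 0.6386
Solving, x = 8.690 × 10^-3 mol, y = 2.745 × 10^-3 mol
mass of NaOH = 8.690 × 10^-3 × 40.00 = 0.3476 g
% NaOH = 0.3476 / 0.6386 × 100 = 54.43 %

54.43 %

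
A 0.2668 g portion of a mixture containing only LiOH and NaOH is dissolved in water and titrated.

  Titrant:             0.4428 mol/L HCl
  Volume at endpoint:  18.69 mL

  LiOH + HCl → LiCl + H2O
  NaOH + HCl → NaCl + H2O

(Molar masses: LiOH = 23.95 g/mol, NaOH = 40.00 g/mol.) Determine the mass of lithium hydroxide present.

n(HCl) = 0.01869 × 0.4428 = 8.276 × 10^-3 mol
Let x = n(LiOH), y = n(NaOH).
Titrant: 1x + 1y = 8.276 × 10^-3;  mass: 23.95x + 40.00y = 0.2668
Solving, x = 4.002 × 10^-3 mol, y = 4.274 × 10^-3 mol
mass of LiOH = 4.002 × 10^-3 × 23.95 = 0.09586 g

0.09586 g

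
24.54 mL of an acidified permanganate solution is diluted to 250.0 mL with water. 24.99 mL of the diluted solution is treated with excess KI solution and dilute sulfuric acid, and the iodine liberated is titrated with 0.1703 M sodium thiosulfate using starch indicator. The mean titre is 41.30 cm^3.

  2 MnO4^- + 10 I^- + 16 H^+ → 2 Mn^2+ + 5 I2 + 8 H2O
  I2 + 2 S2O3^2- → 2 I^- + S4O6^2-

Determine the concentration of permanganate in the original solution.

0.5734 M

n(S2O3^2-) = 0.04130 × 0.1703 = 7.033 × 10^-3 mol
n(I2) = n(S2O3^2-)/2 = 3.517 × 10^-3 mol
From the 2:5 ratio, n(MnO4^-) in the aliquot = 2/5 × 3.517 × 10^-3 = 1.407 × 10^-3 mol
[MnO4^-]_dilute = 1.407 × 10^-3 / 0.02499 = 0.05629 mol/L
[MnO4^-]_original = 0.05629 × 250.0/24.54 = 0.5734 mol/L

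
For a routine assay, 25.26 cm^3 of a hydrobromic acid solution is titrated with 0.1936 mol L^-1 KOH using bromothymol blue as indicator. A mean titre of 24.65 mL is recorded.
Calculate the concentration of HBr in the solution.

HBr + KOH → KBr + H2O
n(KOH) = 0.02465 L × 0.1936 mol/L = 4.772 × 10^-3 mol
n(HBr) = 4.772 × 10^-3 mol (1:1 mole ratio)
[HBr] = 4.772 × 10^-3 mol / 0.02526 L = 0.1889 mol/L

0.1889 mol/L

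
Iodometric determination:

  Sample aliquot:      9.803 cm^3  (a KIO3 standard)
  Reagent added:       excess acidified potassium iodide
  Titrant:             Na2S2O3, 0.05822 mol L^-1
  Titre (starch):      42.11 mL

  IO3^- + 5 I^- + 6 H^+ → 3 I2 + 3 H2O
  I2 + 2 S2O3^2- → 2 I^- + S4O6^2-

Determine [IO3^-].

n(S2O3^2-) = 0.04211 × 0.05822 = 2.452 × 10^-3 mol
n(I2) = n(S2O3^2-)/2 = 1.226 × 10^-3 mol
From the 1:3 ratio, n(IO3^-) in the aliquot = 1/3 × 1.226 × 10^-3 = 4.086 × 10^-4 mol
[IO3^-] = 4.086 × 10^-4 / 0.009803 = 0.04168 mol/L

0.04168 mol/L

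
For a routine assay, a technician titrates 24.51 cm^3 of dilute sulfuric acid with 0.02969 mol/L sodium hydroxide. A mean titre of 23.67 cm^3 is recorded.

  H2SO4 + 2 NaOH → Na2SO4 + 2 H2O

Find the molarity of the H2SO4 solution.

n(NaOH) = 0.02367 L × 0.02969 mol/L = 7.028 × 10^-4 mol
From the 1:2 mole ratio, n(H2SO4) = 1/2 × 7.028 × 10^-4 = 3.514 × 10^-4 mol
[H2SO4] = 3.514 × 10^-4 mol / 0.02451 L = 0.01434 mol/L

0.01434 mol/L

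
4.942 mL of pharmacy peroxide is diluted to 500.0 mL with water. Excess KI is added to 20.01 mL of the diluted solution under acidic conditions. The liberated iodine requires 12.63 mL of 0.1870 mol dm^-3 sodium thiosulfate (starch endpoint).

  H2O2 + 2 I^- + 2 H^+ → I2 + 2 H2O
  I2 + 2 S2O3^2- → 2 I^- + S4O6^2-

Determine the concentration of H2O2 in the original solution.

n(S2O3^2-) = 0.01263 × 0.1870 = 2.362 × 10^-3 mol
n(I2) = n(S2O3^2-)/2 = 1.181 × 10^-3 mol
n(H2O2) in the aliquot = 1.181 × 10^-3 mol (1:1 ratio)
[H2O2]_dilute = 1.181 × 10^-3 / 0.02001 = 0.05902 mol/L
[H2O2]_original = 0.05902 × 500.0/4.942 = 5.971 mol/L

5.971 mol/L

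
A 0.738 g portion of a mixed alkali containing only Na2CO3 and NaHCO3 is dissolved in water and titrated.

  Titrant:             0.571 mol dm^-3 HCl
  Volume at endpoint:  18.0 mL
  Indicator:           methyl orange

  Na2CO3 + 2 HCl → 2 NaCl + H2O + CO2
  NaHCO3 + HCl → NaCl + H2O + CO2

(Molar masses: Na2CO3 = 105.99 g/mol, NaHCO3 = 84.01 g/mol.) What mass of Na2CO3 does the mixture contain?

0.214 g

n(HCl) = 0.0180 × 0.571 = 0.0103 mol
Let x = n(Na2CO3), y = n(NaHCO3).
Titrant: 2x + 1y = 0.0103;  mass: 105.99x + 84.01y = 0.738
Solving, x = 2.02 × 10^-3 mol, y = 6.23 × 10^-3 mol
mass of Na2CO3 = 2.02 × 10^-3 × 105.99 = 0.214 g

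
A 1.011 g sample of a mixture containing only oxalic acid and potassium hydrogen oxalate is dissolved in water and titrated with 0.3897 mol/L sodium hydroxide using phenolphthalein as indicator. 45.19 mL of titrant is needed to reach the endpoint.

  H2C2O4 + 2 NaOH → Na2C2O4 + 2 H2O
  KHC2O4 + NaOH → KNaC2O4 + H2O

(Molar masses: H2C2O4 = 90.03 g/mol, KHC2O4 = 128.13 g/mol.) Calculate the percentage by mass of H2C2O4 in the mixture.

n(NaOH) = 0.04519 × 0.3897 = 0.01761 mol
Let x = n(H2C2O4), y = n(KHC2O4).
Titrant: 2x + 1y = 0.01761;  mass: 90.03x + 128.13y = 1.011
Solving, x = 7.492 × 10^-3 mol, y = 2.626 × 10^-3 mol
mass of H2C2O4 = 7.492 × 10^-3 × 90.03 = 0.6745 g
% H2C2O4 = 0.6745 / 1.011 × 100 = 66.72 %

66.72 %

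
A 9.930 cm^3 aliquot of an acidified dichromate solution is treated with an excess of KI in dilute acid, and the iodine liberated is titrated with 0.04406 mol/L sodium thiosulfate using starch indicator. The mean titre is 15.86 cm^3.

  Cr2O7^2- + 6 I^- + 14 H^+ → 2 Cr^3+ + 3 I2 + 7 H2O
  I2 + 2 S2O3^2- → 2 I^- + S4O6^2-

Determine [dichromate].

n(S2O3^2-) = 0.01586 × 0.04406 = 6.988 × 10^-4 mol
n(I2) = n(S2O3^2-)/2 = 3.494 × 10^-4 mol
From the 1:3 ratio, n(Cr2O7^2-) in the aliquot = 1/3 × 3.494 × 10^-4 = 1.165 × 10^-4 mol
[Cr2O7^2-] = 1.165 × 10^-4 / 0.009930 = 0.01173 mol/L

0.01173 mol/L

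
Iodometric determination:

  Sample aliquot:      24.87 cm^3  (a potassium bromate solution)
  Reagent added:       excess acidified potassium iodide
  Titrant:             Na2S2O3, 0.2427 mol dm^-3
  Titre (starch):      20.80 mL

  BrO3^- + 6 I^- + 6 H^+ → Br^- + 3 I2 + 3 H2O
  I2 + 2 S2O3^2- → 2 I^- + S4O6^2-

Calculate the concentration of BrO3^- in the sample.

n(S2O3^2-) = 0.02080 × 0.2427 = 5.048 × 10^-3 mol
n(I2) = n(S2O3^2-)/2 = 2.524 × 10^-3 mol
From the 1:3 ratio, n(BrO3^-) in the aliquot = 1/3 × 2.524 × 10^-3 = 8.414 × 10^-4 mol
[BrO3^-] = 8.414 × 10^-4 / 0.02487 = 0.03383 mol/L

0.03383 mol/L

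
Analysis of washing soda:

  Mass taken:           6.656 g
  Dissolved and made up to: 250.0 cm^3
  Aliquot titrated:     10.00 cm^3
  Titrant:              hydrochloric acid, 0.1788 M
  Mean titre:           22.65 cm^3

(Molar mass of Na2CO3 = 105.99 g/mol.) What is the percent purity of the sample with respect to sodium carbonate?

Na2CO3 + 2 HCl → 2 NaCl + H2O + CO2
n(HCl) per titration = 0.02265 × 0.1788 = 4.050 × 10^-3 mol
From the 1:2 ratio, n(Na2CO3) in each aliquot = 1/2 × 4.050 × 10^-3 = 2.025 × 10^-3 mol
n(Na2CO3) in the whole flask = 2.025 × 10^-3 × 250.0/10.00 = 0.05062 mol
mass of Na2CO3 = 0.05062 × 105.99 = 5.366 g
% Na2CO3 = 5.366 / 6.656 × 100 = 80.61 %

80.61 %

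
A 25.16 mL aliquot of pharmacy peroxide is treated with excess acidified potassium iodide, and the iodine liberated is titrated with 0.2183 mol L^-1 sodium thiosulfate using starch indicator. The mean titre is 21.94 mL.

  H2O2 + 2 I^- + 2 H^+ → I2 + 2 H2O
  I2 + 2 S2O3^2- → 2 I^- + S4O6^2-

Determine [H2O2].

0.09518 mol/L

n(S2O3^2-) = 0.02194 × 0.2183 = 4.790 × 10^-3 mol
n(I2) = n(S2O3^2-)/2 = 2.395 × 10^-3 mol
n(H2O2) in the aliquot = 2.395 × 10^-3 mol (1:1 ratio)
[H2O2] = 2.395 × 10^-3 / 0.02516 = 0.09518 mol/L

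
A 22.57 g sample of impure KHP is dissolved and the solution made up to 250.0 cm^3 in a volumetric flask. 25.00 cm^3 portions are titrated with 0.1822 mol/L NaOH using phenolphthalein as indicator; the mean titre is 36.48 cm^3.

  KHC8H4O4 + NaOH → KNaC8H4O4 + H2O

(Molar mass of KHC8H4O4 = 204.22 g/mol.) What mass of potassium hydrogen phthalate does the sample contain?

n(NaOH) per titration = 0.03648 × 0.1822 = 6.647 × 10^-3 mol
n(KHC8H4O4) in each aliquot = 6.647 × 10^-3 mol (1:1 ratio)
n(KHC8H4O4) in the whole flask = 6.647 × 10^-3 × 250.0/25.00 = 0.06647 mol
mass of KHC8H4O4 = 0.06647 × 204.22 = 13.57 g

13.57 g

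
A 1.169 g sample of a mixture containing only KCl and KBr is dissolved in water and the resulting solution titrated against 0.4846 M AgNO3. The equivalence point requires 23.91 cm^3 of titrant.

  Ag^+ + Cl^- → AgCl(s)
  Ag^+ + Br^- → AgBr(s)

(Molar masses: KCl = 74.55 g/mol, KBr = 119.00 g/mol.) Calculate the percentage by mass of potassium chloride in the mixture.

30.10 %

n(AgNO3) = 0.02391 × 0.4846 = 0.01159 mol
Let x = n(KCl), y = n(KBr).
Titrant: 1x + 1y = 0.01159;  mass: 74.55x + 119.00y = 1.169
Solving, x = 4.721 × 10^-3 mol, y = 6.866 × 10^-3 mol
mass of KCl = 4.721 × 10^-3 × 74.55 = 0.3519 g
% KCl = 0.3519 / 1.169 × 100 = 30.10 %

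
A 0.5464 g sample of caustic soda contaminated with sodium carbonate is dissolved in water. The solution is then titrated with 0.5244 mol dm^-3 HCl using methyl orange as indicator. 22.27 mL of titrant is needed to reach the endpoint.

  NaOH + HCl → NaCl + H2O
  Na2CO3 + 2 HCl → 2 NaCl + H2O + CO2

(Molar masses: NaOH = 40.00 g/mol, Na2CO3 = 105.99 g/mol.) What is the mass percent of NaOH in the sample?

n(HCl) = 0.02227 × 0.5244 = 0.01168 mol
Let x = n(NaOH), y = n(Na2CO3).
Titrant: 1x + 2y = 0.01168;  mass: 40.00x + 105.99y = 0.5464
Solving, x = 5.579 × 10^-3 mol, y = 3.050 × 10^-3 mol
mass of NaOH = 5.579 × 10^-3 × 40.00 = 0.2232 g
% NaOH = 0.2232 / 0.5464 × 100 = 40.84 %

40.84 %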